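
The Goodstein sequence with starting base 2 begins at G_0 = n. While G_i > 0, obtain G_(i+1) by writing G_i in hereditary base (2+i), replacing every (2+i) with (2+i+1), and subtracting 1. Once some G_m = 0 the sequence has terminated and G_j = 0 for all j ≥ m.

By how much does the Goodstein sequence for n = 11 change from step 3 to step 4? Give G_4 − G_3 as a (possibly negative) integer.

264310

G_0 = 11. HB_2(11) = 2^(2 + 1) + 2 + 1. Bump = 85. G_1 = 84.
G_1 = 84. HB_3(84) = 3^(3 + 1) + 3. Bump = 1028. G_2 = 1027.
G_2 = 1027. HB_4(1027) = 4^(4 + 1) + 3. Bump = 15628. G_3 = 15627.
G_3 = 15627. HB_5(15627) = 5^(5 + 1) + 2. Bump = 279938. G_4 = 279937.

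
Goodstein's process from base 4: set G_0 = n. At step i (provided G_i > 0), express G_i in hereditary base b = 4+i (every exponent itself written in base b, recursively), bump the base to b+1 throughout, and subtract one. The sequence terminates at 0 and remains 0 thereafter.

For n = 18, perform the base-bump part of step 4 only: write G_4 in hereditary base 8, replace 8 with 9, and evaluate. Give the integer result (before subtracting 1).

step 0: 18 = 4^2 + 2; sub 5 for 4: 5^2 + 2; = 27; G_1 = 27−1 = 26
step 1: 26 = 5^2 + 1; sub 6 for 5: 6^2 + 1; = 37; G_2 = 37−1 = 36
step 2: 36 = 6^2; sub 7 for 6: 7^2; = 49; G_3 = 49−1 = 48
step 3: 48 = 6·7 + 6; sub 8 for 7: 6·8 + 6; = 54; G_4 = 54−1 = 53

59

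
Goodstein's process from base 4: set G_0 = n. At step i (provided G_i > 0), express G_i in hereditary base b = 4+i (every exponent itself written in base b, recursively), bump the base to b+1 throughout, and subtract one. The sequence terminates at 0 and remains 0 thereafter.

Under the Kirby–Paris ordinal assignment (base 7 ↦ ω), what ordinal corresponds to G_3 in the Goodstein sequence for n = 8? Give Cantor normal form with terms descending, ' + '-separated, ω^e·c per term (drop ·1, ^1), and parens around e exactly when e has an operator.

i=0: 8 = 2·4 (b=4); 4→5: 2·5 = 10; 10−1 = 9
i=1: 9 = 5 + 4 (b=5); 5→6: 6 + 4 = 10; 10−1 = 9
i=2: 9 = 6 + 3 (b=6); 6→7: 7 + 3 = 10; 10−1 = 9
i=3: 9 = 7 + 2 (b=7); 7→8: 8 + 2 = 10; 10−1 = 9

ω + 2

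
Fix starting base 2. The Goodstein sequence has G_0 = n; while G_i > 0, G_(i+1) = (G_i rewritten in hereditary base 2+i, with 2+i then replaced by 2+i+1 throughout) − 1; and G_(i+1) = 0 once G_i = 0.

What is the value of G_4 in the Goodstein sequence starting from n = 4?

83

4 —HB2→ 2^2 —bump→ 3^3 = 27 —(−1)→ 26
26 —HB3→ 2·3^2 + 2·3 + 2 —bump→ 2·4^2 + 2·4 + 2 = 42 —(−1)→ 41
41 —HB4→ 2·4^2 + 2·4 + 1 —bump→ 2·5^2 + 2·5 + 1 = 61 —(−1)→ 60
60 —HB5→ 2·5^2 + 2·5 —bump→ 2·6^2 + 2·6 = 84 —(−1)→ 83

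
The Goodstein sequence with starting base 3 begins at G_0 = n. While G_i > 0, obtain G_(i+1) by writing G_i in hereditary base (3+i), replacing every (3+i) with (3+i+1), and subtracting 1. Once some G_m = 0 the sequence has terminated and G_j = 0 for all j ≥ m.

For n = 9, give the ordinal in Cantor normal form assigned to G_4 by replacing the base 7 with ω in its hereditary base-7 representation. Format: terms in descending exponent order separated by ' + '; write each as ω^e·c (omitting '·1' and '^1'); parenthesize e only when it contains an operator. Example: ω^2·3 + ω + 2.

base 3: 9 = 3^2; at 4: 4^2 = 16; next = 15
base 4: 15 = 3·4 + 3; at 5: 3·5 + 3 = 18; next = 17
base 5: 17 = 3·5 + 2; at 6: 3·6 + 2 = 20; next = 19
base 6: 19 = 3·6 + 1; at 7: 3·7 + 1 = 22; next = 21
base 7: 21 = 3·7; at 8: 3·8 = 24; next = 23

ω·3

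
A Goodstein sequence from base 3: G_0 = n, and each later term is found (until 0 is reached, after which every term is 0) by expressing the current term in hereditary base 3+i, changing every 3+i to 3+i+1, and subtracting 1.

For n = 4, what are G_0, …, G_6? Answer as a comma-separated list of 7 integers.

(0) 4|_3 = 3 + 1 ↦ 4 + 1|_4 = 5 ⇒ 4
(1) 4|_4 = 4 ↦ 5|_5 = 5 ⇒ 4
(2) 4|_5 = 4 ↦ 4|_6 = 4 ⇒ 3
(3) 3|_6 = 3 ↦ 3|_7 = 3 ⇒ 2
(4) 2|_7 = 2 ↦ 2|_8 = 2 ⇒ 1
(5) 1|_8 = 1 ↦ 1|_9 = 1 ⇒ 0

4, 4, 4, 3, 2, 1, 0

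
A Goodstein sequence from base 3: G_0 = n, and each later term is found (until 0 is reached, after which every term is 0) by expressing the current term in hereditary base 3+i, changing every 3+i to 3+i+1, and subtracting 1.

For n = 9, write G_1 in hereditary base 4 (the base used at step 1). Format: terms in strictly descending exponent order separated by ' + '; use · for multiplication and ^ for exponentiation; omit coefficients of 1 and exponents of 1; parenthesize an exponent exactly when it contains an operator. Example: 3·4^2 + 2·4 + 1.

i=0: 9 = 3^2 (b=3); 3→4: 4^2 = 16; 16−1 = 15
i=1: 15 = 3·4 + 3 (b=4); 4→5: 3·5 + 3 = 18; 18−1 = 17

3·4 + 3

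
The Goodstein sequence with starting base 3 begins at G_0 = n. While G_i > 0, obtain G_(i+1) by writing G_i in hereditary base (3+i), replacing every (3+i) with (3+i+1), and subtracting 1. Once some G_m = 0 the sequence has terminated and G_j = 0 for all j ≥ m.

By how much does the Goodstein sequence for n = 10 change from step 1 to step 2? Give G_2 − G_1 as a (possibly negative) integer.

step 0: 10 = 3^2 + 1; sub 4 for 3: 4^2 + 1; = 17; G_1 = 17−1 = 16
step 1: 16 = 4^2; sub 5 for 4: 5^2; = 25; G_2 = 25−1 = 24

8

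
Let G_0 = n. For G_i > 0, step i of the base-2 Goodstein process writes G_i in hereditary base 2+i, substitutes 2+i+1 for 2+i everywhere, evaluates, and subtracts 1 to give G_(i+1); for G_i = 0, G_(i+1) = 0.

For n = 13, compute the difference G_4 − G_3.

G_0=13  [base 2] 2^(2 + 1) + 2^2 + 1  →[2↦3]→  3^(3 + 1) + 3^3 + 1 = 109  −1 ⇒ G_1=108
G_1=108  [base 3] 3^(3 + 1) + 3^3  →[3↦4]→  4^(4 + 1) + 4^4 = 1280  −1 ⇒ G_2=1279
G_2=1279  [base 4] 4^(4 + 1) + 3·4^3 + 3·4^2 + 3·4 + 3  →[4↦5]→  5^(5 + 1) + 3·5^3 + 3·5^2 + 3·5 + 3 = 16093  −1 ⇒ G_3=16092
G_3=16092  [base 5] 5^(5 + 1) + 3·5^3 + 3·5^2 + 3·5 + 2  →[5↦6]→  6^(6 + 1) + 3·6^3 + 3·6^2 + 3·6 + 2 = 280712  −1 ⇒ G_4=280711

264619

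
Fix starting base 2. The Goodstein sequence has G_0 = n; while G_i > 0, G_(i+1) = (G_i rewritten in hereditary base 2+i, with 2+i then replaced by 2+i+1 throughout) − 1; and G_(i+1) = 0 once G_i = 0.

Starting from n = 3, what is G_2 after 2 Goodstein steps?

3 —HB2→ 2 + 1 —bump→ 3 + 1 = 4 —(−1)→ 3
3 —HB3→ 3 —bump→ 4 = 4 —(−1)→ 3
3 —HB4→ 3 —bump→ 3 = 3 —(−1)→ 2

3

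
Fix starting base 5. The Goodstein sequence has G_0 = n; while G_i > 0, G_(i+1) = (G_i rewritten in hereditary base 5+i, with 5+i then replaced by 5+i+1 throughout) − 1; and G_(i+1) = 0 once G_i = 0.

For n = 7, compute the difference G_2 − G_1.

0

i=0: 7 = 5 + 2 (b=5); 5→6: 6 + 2 = 8; 8−1 = 7
i=1: 7 = 6 + 1 (b=6); 6→7: 7 + 1 = 8; 8−1 = 7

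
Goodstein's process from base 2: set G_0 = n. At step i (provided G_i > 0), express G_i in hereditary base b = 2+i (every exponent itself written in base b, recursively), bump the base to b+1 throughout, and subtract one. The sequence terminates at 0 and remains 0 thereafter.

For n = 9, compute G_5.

(0) 9|_2 = 2^(2 + 1) + 1 ↦ 3^(3 + 1) + 1|_3 = 82 ⇒ 81
(1) 81|_3 = 3^(3 + 1) ↦ 4^(4 + 1)|_4 = 1024 ⇒ 1023
(2) 1023|_4 = 3·4^4 + 3·4^3 + 3·4^2 + 3·4 + 3 ↦ 3·5^5 + 3·5^3 + 3·5^2 + 3·5 + 3|_5 = 9843 ⇒ 9842
(3) 9842|_5 = 3·5^5 + 3·5^3 + 3·5^2 + 3·5 + 2 ↦ 3·6^6 + 3·6^3 + 3·6^2 + 3·6 + 2|_6 = 140744 ⇒ 140743
(4) 140743|_6 = 3·6^6 + 3·6^3 + 3·6^2 + 3·6 + 1 ↦ 3·7^7 + 3·7^3 + 3·7^2 + 3·7 + 1|_7 = 2471827 ⇒ 2471826
(5) 2471826|_7 = 3·7^7 + 3·7^3 + 3·7^2 + 3·7 ↦ 3·8^8 + 3·8^3 + 3·8^2 + 3·8|_8 = 50333400 ⇒ 50333399

2471826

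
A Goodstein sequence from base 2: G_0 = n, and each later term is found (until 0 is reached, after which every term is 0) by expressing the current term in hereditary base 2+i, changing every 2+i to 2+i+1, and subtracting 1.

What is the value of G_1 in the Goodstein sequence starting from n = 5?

27

base 2: 5 = 2^2 + 1; at 3: 3^3 + 1 = 28; next = 27
base 3: 27 = 3^3; at 4: 4^4 = 256; next = 255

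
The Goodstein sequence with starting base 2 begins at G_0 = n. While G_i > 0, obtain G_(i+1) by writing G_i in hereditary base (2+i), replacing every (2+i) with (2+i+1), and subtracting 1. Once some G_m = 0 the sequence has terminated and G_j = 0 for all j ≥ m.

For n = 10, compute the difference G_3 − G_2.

14600

step 0: 10 = 2^(2 + 1) + 2; sub 3 for 2: 3^(3 + 1) + 3; = 84; G_1 = 84−1 = 83
step 1: 83 = 3^(3 + 1) + 2; sub 4 for 3: 4^(4 + 1) + 2; = 1026; G_2 = 1026−1 = 1025
step 2: 1025 = 4^(4 + 1) + 1; sub 5 for 4: 5^(5 + 1) + 1; = 15626; G_3 = 15626−1 = 15625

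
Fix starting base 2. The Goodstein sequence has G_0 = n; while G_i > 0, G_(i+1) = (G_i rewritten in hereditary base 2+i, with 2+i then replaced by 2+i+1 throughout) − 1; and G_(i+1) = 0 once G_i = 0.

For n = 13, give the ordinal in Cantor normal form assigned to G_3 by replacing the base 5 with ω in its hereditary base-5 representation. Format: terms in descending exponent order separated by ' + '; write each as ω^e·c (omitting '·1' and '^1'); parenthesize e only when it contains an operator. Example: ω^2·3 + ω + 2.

ω^(ω + 1) + ω^3·3 + ω^2·3 + ω·3 + 2

G_0 = 13. HB_2(13) = 2^(2 + 1) + 2^2 + 1. Bump = 109. G_1 = 108.
G_1 = 108. HB_3(108) = 3^(3 + 1) + 3^3. Bump = 1280. G_2 = 1279.
G_2 = 1279. HB_4(1279) = 4^(4 + 1) + 3·4^3 + 3·4^2 + 3·4 + 3. Bump = 16093. G_3 = 16092.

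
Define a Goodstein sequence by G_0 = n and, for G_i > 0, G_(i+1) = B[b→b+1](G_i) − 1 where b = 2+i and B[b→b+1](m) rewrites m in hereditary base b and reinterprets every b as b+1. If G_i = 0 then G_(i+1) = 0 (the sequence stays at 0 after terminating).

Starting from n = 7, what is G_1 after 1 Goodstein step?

30

G_0 = 7. HB_2(7) = 2^2 + 2 + 1. Bump = 31. G_1 = 30.
G_1 = 30. HB_3(30) = 3^3 + 3. Bump = 260. G_2 = 259.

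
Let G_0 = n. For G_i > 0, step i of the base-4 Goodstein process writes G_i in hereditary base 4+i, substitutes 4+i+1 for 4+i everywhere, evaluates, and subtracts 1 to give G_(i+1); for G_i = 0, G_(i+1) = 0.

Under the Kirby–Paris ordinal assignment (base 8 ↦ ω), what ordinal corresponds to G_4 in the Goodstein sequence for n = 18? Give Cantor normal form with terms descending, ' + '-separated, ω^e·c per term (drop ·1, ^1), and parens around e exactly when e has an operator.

ω·6 + 5

18 —HB4→ 4^2 + 2 —bump→ 5^2 + 2 = 27 —(−1)→ 26
26 —HB5→ 5^2 + 1 —bump→ 6^2 + 1 = 37 —(−1)→ 36
36 —HB6→ 6^2 —bump→ 7^2 = 49 —(−1)→ 48
48 —HB7→ 6·7 + 6 —bump→ 6·8 + 6 = 54 —(−1)→ 53
53 —HB8→ 6·8 + 5 —bump→ 6·9 + 5 = 59 —(−1)→ 58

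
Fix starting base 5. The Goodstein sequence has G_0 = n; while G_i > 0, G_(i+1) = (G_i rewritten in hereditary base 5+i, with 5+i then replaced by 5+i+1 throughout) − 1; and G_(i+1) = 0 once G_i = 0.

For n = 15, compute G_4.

base 5: 15 = 3·5; at 6: 3·6 = 18; next = 17
base 6: 17 = 2·6 + 5; at 7: 2·7 + 5 = 19; next = 18
base 7: 18 = 2·7 + 4; at 8: 2·8 + 4 = 20; next = 19
base 8: 19 = 2·8 + 3; at 9: 2·9 + 3 = 21; next = 20

20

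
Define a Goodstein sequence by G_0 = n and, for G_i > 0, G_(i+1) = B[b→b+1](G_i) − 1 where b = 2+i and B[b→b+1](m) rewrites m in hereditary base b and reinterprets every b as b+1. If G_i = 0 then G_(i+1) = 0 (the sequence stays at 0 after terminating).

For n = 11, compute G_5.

5764801

[0] 11 ≡ 2^(2 + 1) + 2 + 1 (base 2). Lift 3: 85. −1: 84.
[1] 84 ≡ 3^(3 + 1) + 3 (base 3). Lift 4: 1028. −1: 1027.
[2] 1027 ≡ 4^(4 + 1) + 3 (base 4). Lift 5: 15628. −1: 15627.
[3] 15627 ≡ 5^(5 + 1) + 2 (base 5). Lift 6: 279938. −1: 279937.
[4] 279937 ≡ 6^(6 + 1) + 1 (base 6). Lift 7: 5764802. −1: 5764801.
[5] 5764801 ≡ 7^(7 + 1) (base 7). Lift 8: 134217728. −1: 134217727.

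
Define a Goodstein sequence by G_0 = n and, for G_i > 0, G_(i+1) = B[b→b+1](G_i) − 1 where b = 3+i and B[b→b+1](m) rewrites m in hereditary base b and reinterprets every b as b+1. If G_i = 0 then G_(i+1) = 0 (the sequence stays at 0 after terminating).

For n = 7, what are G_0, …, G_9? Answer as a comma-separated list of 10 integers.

i=0: 7 = 2·3 + 1 (b=3); 3→4: 2·4 + 1 = 9; 9−1 = 8
i=1: 8 = 2·4 (b=4); 4→5: 2·5 = 10; 10−1 = 9
i=2: 9 = 5 + 4 (b=5); 5→6: 6 + 4 = 10; 10−1 = 9
i=3: 9 = 6 + 3 (b=6); 6→7: 7 + 3 = 10; 10−1 = 9
i=4: 9 = 7 + 2 (b=7); 7→8: 8 + 2 = 10; 10−1 = 9
i=5: 9 = 8 + 1 (b=8); 8→9: 9 + 1 = 10; 10−1 = 9
i=6: 9 = 9 (b=9); 9→10: 10 = 10; 10−1 = 9
i=7: 9 = 9 (b=10); 10→11: 9 = 9; 9−1 = 8
i=8: 8 = 8 (b=11); 11→12: 8 = 8; 8−1 = 7

7, 8, 9, 9, 9, 9, 9, 9, 8, 7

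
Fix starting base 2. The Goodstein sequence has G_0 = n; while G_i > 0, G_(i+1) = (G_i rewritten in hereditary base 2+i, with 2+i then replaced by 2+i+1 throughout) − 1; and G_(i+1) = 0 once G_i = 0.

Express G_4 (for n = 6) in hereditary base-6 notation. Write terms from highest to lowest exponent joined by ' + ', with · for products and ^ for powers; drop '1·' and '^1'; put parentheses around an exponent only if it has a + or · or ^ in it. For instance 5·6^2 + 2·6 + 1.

[0] 6 ≡ 2^2 + 2 (base 2). Lift 3: 30. −1: 29.
[1] 29 ≡ 3^3 + 2 (base 3). Lift 4: 258. −1: 257.
[2] 257 ≡ 4^4 + 1 (base 4). Lift 5: 3126. −1: 3125.
[3] 3125 ≡ 5^5 (base 5). Lift 6: 46656. −1: 46655.
[4] 46655 ≡ 5·6^5 + 5·6^4 + 5·6^3 + 5·6^2 + 5·6 + 5 (base 6). Lift 7: 98040. −1: 98039.

5·6^5 + 5·6^4 + 5·6^3 + 5·6^2 + 5·6 + 5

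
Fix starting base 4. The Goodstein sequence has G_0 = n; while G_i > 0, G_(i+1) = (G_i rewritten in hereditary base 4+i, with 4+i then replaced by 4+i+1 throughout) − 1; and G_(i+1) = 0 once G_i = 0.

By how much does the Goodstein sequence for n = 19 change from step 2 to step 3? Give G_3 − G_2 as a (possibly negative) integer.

i=0: 19 = 4^2 + 3 (b=4); 4→5: 5^2 + 3 = 28; 28−1 = 27
i=1: 27 = 5^2 + 2 (b=5); 5→6: 6^2 + 2 = 38; 38−1 = 37
i=2: 37 = 6^2 + 1 (b=6); 6→7: 7^2 + 1 = 50; 50−1 = 49

12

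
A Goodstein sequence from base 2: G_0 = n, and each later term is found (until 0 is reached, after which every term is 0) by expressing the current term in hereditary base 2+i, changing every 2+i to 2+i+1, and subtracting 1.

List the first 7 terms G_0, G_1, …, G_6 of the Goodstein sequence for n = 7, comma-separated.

G_0=7  [base 2] 2^2 + 2 + 1  →[2↦3]→  3^3 + 3 + 1 = 31  −1 ⇒ G_1=30
G_1=30  [base 3] 3^3 + 3  →[3↦4]→  4^4 + 4 = 260  −1 ⇒ G_2=259
G_2=259  [base 4] 4^4 + 3  →[4↦5]→  5^5 + 3 = 3128  −1 ⇒ G_3=3127
G_3=3127  [base 5] 5^5 + 2  →[5↦6]→  6^6 + 2 = 46658  −1 ⇒ G_4=46657
G_4=46657  [base 6] 6^6 + 1  →[6↦7]→  7^7 + 1 = 823544  −1 ⇒ G_5=823543
G_5=823543  [base 7] 7^7  →[7↦8]→  8^8 = 16777216  −1 ⇒ G_6=16777215

7, 30, 259, 3127, 46657, 823543, 16777215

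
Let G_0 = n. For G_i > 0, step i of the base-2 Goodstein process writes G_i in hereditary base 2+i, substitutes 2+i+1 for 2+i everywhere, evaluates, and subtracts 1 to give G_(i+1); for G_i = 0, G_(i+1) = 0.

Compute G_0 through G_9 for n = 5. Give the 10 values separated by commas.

5, 27, 255, 467, 775, 1197, 1751, 2454, 3325, 4382

step 0: 5 = 2^2 + 1; sub 3 for 2: 3^3 + 1; = 28; G_1 = 28−1 = 27
step 1: 27 = 3^3; sub 4 for 3: 4^4; = 256; G_2 = 256−1 = 255
step 2: 255 = 3·4^3 + 3·4^2 + 3·4 + 3; sub 5 for 4: 3·5^3 + 3·5^2 + 3·5 + 3; = 468; G_3 = 468−1 = 467
step 3: 467 = 3·5^3 + 3·5^2 + 3·5 + 2; sub 6 for 5: 3·6^3 + 3·6^2 + 3·6 + 2; = 776; G_4 = 776−1 = 775
step 4: 775 = 3·6^3 + 3·6^2 + 3·6 + 1; sub 7 for 6: 3·7^3 + 3·7^2 + 3·7 + 1; = 1198; G_5 = 1198−1 = 1197
step 5: 1197 = 3·7^3 + 3·7^2 + 3·7; sub 8 for 7: 3·8^3 + 3·8^2 + 3·8; = 1752; G_6 = 1752−1 = 1751
step 6: 1751 = 3·8^3 + 3·8^2 + 2·8 + 7; sub 9 for 8: 3·9^3 + 3·9^2 + 2·9 + 7; = 2455; G_7 = 2455−1 = 2454
step 7: 2454 = 3·9^3 + 3·9^2 + 2·9 + 6; sub 10 for 9: 3·10^3 + 3·10^2 + 2·10 + 6; = 3326; G_8 = 3326−1 = 3325
step 8: 3325 = 3·10^3 + 3·10^2 + 2·10 + 5; sub 11 for 10: 3·11^3 + 3·11^2 + 2·11 + 5; = 4383; G_9 = 4383−1 = 4382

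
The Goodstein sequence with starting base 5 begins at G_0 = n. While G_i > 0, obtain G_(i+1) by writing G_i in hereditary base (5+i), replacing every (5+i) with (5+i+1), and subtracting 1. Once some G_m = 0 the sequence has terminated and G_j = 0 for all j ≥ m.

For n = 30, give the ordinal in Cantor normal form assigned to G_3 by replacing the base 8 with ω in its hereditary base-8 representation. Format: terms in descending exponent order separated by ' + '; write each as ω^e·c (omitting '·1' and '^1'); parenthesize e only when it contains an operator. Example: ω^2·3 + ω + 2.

ω^2 + 3

step 0: 30 = 5^2 + 5; sub 6 for 5: 6^2 + 6; = 42; G_1 = 42−1 = 41
step 1: 41 = 6^2 + 5; sub 7 for 6: 7^2 + 5; = 54; G_2 = 54−1 = 53
step 2: 53 = 7^2 + 4; sub 8 for 7: 8^2 + 4; = 68; G_3 = 68−1 = 67
step 3: 67 = 8^2 + 3; sub 9 for 8: 9^2 + 3; = 84; G_4 = 84−1 = 83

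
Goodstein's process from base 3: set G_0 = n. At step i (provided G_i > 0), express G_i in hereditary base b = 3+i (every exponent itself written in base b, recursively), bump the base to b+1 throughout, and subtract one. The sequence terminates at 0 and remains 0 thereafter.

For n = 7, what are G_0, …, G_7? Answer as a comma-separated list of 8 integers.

step 0: 7 = 2·3 + 1; sub 4 for 3: 2·4 + 1; = 9; G_1 = 9−1 = 8
step 1: 8 = 2·4; sub 5 for 4: 2·5; = 10; G_2 = 10−1 = 9
step 2: 9 = 5 + 4; sub 6 for 5: 6 + 4; = 10; G_3 = 10−1 = 9
step 3: 9 = 6 + 3; sub 7 for 6: 7 + 3; = 10; G_4 = 10−1 = 9
step 4: 9 = 7 + 2; sub 8 for 7: 8 + 2; = 10; G_5 = 10−1 = 9
step 5: 9 = 8 + 1; sub 9 for 8: 9 + 1; = 10; G_6 = 10−1 = 9
step 6: 9 = 9; sub 10 for 9: 10; = 10; G_7 = 10−1 = 9

7, 8, 9, 9, 9, 9, 9, 9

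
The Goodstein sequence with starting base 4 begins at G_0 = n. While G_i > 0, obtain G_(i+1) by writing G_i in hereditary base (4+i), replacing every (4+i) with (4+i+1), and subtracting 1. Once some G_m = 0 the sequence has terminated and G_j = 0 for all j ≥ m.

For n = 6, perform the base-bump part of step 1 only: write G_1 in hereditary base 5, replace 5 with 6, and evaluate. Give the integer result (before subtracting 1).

i=0: 6 = 4 + 2 (b=4); 4→5: 5 + 2 = 7; 7−1 = 6
i=1: 6 = 5 + 1 (b=5); 5→6: 6 + 1 = 7; 7−1 = 6

7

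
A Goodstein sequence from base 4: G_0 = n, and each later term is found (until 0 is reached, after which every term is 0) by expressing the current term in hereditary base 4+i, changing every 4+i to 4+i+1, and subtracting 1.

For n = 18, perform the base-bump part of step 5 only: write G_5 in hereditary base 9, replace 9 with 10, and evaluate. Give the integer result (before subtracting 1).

64

i=0: 18 = 4^2 + 2 (b=4); 4→5: 5^2 + 2 = 27; 27−1 = 26
i=1: 26 = 5^2 + 1 (b=5); 5→6: 6^2 + 1 = 37; 37−1 = 36
i=2: 36 = 6^2 (b=6); 6→7: 7^2 = 49; 49−1 = 48
i=3: 48 = 6·7 + 6 (b=7); 7→8: 6·8 + 6 = 54; 54−1 = 53
i=4: 53 = 6·8 + 5 (b=8); 8→9: 6·9 + 5 = 59; 59−1 = 58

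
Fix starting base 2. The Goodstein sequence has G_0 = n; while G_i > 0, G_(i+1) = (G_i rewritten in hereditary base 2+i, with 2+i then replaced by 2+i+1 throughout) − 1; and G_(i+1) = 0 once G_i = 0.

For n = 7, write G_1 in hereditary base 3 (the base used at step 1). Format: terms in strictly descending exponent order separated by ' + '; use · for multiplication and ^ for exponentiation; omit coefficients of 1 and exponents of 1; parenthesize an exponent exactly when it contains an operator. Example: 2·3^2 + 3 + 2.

3^3 + 3

(0) 7|_2 = 2^2 + 2 + 1 ↦ 3^3 + 3 + 1|_3 = 31 ⇒ 30
(1) 30|_3 = 3^3 + 3 ↦ 4^4 + 4|_4 = 260 ⇒ 259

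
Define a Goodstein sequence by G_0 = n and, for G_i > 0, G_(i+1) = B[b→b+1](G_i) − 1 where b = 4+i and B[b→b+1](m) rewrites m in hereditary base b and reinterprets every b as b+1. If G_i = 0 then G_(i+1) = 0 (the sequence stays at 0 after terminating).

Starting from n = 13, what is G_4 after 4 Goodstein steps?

19

(0) 13|_4 = 3·4 + 1 ↦ 3·5 + 1|_5 = 16 ⇒ 15
(1) 15|_5 = 3·5 ↦ 3·6|_6 = 18 ⇒ 17
(2) 17|_6 = 2·6 + 5 ↦ 2·7 + 5|_7 = 19 ⇒ 18
(3) 18|_7 = 2·7 + 4 ↦ 2·8 + 4|_8 = 20 ⇒ 19
(4) 19|_8 = 2·8 + 3 ↦ 2·9 + 3|_9 = 21 ⇒ 20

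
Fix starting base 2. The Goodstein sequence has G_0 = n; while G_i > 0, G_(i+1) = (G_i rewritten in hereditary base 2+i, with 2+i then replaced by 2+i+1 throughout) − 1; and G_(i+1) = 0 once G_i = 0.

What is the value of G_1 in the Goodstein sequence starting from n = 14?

110

G_0=14  [base 2] 2^(2 + 1) + 2^2 + 2  →[2↦3]→  3^(3 + 1) + 3^3 + 3 = 111  −1 ⇒ G_1=110
G_1=110  [base 3] 3^(3 + 1) + 3^3 + 2  →[3↦4]→  4^(4 + 1) + 4^4 + 2 = 1282  −1 ⇒ G_2=1281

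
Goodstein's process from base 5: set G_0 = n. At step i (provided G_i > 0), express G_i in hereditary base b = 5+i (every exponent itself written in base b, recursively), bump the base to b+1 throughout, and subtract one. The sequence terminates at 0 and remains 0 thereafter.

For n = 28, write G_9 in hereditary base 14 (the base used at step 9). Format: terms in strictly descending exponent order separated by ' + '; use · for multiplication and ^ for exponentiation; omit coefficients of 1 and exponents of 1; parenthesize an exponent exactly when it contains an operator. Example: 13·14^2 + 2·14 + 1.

G_0=28  [base 5] 5^2 + 3  →[5↦6]→  6^2 + 3 = 39  −1 ⇒ G_1=38
G_1=38  [base 6] 6^2 + 2  →[6↦7]→  7^2 + 2 = 51  −1 ⇒ G_2=50
G_2=50  [base 7] 7^2 + 1  →[7↦8]→  8^2 + 1 = 65  −1 ⇒ G_3=64
G_3=64  [base 8] 8^2  →[8↦9]→  9^2 = 81  −1 ⇒ G_4=80
G_4=80  [base 9] 8·9 + 8  →[9↦10]→  8·10 + 8 = 88  −1 ⇒ G_5=87
G_5=87  [base 10] 8·10 + 7  →[10↦11]→  8·11 + 7 = 95  −1 ⇒ G_6=94
G_6=94  [base 11] 8·11 + 6  →[11↦12]→  8·12 + 6 = 102  −1 ⇒ G_7=101
G_7=101  [base 12] 8·12 + 5  →[12↦13]→  8·13 + 5 = 109  −1 ⇒ G_8=108
G_8=108  [base 13] 8·13 + 4  →[13↦14]→  8·14 + 4 = 116  −1 ⇒ G_9=115

8·14 + 3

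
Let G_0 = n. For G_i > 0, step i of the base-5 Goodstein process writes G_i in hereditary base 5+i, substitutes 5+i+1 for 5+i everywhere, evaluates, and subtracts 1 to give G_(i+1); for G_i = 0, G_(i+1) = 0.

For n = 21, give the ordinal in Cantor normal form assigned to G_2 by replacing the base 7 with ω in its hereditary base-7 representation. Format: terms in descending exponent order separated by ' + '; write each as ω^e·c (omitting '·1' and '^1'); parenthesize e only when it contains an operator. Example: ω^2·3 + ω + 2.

ω·3 + 6

21 —HB5→ 4·5 + 1 —bump→ 4·6 + 1 = 25 —(−1)→ 24
24 —HB6→ 4·6 —bump→ 4·7 = 28 —(−1)→ 27
27 —HB7→ 3·7 + 6 —bump→ 3·8 + 6 = 30 —(−1)→ 29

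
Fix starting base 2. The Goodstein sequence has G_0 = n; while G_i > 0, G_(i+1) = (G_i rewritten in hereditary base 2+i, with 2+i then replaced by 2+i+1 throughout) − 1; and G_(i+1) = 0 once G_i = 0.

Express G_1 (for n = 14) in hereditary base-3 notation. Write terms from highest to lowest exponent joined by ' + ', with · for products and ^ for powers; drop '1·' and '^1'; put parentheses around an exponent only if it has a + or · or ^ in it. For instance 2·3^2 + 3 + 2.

G_0 = 14. HB_2(14) = 2^(2 + 1) + 2^2 + 2. Bump = 111. G_1 = 110.
G_1 = 110. HB_3(110) = 3^(3 + 1) + 3^3 + 2. Bump = 1282. G_2 = 1281.

3^(3 + 1) + 3^3 + 2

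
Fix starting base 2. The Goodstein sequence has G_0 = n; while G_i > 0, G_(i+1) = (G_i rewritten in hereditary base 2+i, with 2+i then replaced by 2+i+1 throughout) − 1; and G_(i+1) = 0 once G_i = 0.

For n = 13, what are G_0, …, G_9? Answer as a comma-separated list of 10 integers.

G_0=13  [base 2] 2^(2 + 1) + 2^2 + 1  →[2↦3]→  3^(3 + 1) + 3^3 + 1 = 109  −1 ⇒ G_1=108
G_1=108  [base 3] 3^(3 + 1) + 3^3  →[3↦4]→  4^(4 + 1) + 4^4 = 1280  −1 ⇒ G_2=1279
G_2=1279  [base 4] 4^(4 + 1) + 3·4^3 + 3·4^2 + 3·4 + 3  →[4↦5]→  5^(5 + 1) + 3·5^3 + 3·5^2 + 3·5 + 3 = 16093  −1 ⇒ G_3=16092
G_3=16092  [base 5] 5^(5 + 1) + 3·5^3 + 3·5^2 + 3·5 + 2  →[5↦6]→  6^(6 + 1) + 3·6^3 + 3·6^2 + 3·6 + 2 = 280712  −1 ⇒ G_4=280711
G_4=280711  [base 6] 6^(6 + 1) + 3·6^3 + 3·6^2 + 3·6 + 1  →[6↦7]→  7^(7 + 1) + 3·7^3 + 3·7^2 + 3·7 + 1 = 5765999  −1 ⇒ G_5=5765998
G_5=5765998  [base 7] 7^(7 + 1) + 3·7^3 + 3·7^2 + 3·7  →[7↦8]→  8^(8 + 1) + 3·8^3 + 3·8^2 + 3·8 = 134219480  −1 ⇒ G_6=134219479
G_6=134219479  [base 8] 8^(8 + 1) + 3·8^3 + 3·8^2 + 2·8 + 7  →[8↦9]→  9^(9 + 1) + 3·9^3 + 3·9^2 + 2·9 + 7 = 3486786856  −1 ⇒ G_7=3486786855
G_7=3486786855  [base 9] 9^(9 + 1) + 3·9^3 + 3·9^2 + 2·9 + 6  →[9↦10]→  10^(10 + 1) + 3·10^3 + 3·10^2 + 2·10 + 6 = 100000003326  −1 ⇒ G_8=100000003325
G_8=100000003325  [base 10] 10^(10 + 1) + 3·10^3 + 3·10^2 + 2·10 + 5  →[10↦11]→  11^(11 + 1) + 3·11^3 + 3·11^2 + 2·11 + 5 = 3138428381104  −1 ⇒ G_9=3138428381103

13, 108, 1279, 16092, 280711, 5765998, 134219479, 3486786855, 100000003325, 3138428381103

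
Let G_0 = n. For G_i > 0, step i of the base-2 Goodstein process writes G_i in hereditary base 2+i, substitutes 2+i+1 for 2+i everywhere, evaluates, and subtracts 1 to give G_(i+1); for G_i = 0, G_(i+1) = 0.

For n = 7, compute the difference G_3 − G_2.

G_0 = 7. HB_2(7) = 2^2 + 2 + 1. Bump = 31. G_1 = 30.
G_1 = 30. HB_3(30) = 3^3 + 3. Bump = 260. G_2 = 259.
G_2 = 259. HB_4(259) = 4^4 + 3. Bump = 3128. G_3 = 3127.

2868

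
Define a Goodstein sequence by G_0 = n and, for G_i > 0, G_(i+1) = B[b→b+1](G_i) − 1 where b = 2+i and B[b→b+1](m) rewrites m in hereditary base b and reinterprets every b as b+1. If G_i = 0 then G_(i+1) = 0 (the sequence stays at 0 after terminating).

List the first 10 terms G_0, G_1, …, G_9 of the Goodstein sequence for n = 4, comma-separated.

step 0: 4 = 2^2; sub 3 for 2: 3^3; = 27; G_1 = 27−1 = 26
step 1: 26 = 2·3^2 + 2·3 + 2; sub 4 for 3: 2·4^2 + 2·4 + 2; = 42; G_2 = 42−1 = 41
step 2: 41 = 2·4^2 + 2·4 + 1; sub 5 for 4: 2·5^2 + 2·5 + 1; = 61; G_3 = 61−1 = 60
step 3: 60 = 2·5^2 + 2·5; sub 6 for 5: 2·6^2 + 2·6; = 84; G_4 = 84−1 = 83
step 4: 83 = 2·6^2 + 6 + 5; sub 7 for 6: 2·7^2 + 7 + 5; = 110; G_5 = 110−1 = 109
step 5: 109 = 2·7^2 + 7 + 4; sub 8 for 7: 2·8^2 + 8 + 4; = 140; G_6 = 140−1 = 139
step 6: 139 = 2·8^2 + 8 + 3; sub 9 for 8: 2·9^2 + 9 + 3; = 174; G_7 = 174−1 = 173
step 7: 173 = 2·9^2 + 9 + 2; sub 10 for 9: 2·10^2 + 10 + 2; = 212; G_8 = 212−1 = 211
step 8: 211 = 2·10^2 + 10 + 1; sub 11 for 10: 2·11^2 + 11 + 1; = 254; G_9 = 254−1 = 253

4, 26, 41, 60, 83, 109, 139, 173, 211, 253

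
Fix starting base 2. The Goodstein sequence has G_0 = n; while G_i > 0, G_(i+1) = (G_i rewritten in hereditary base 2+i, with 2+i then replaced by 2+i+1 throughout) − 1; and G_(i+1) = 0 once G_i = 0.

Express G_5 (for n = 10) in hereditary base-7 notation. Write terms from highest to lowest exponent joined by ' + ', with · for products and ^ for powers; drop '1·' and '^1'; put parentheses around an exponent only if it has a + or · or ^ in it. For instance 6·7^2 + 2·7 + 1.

5·7^7 + 5·7^5 + 5·7^4 + 5·7^3 + 5·7^2 + 5·7 + 4

10 —HB2→ 2^(2 + 1) + 2 —bump→ 3^(3 + 1) + 3 = 84 —(−1)→ 83
83 —HB3→ 3^(3 + 1) + 2 —bump→ 4^(4 + 1) + 2 = 1026 —(−1)→ 1025
1025 —HB4→ 4^(4 + 1) + 1 —bump→ 5^(5 + 1) + 1 = 15626 —(−1)→ 15625
15625 —HB5→ 5^(5 + 1) —bump→ 6^(6 + 1) = 279936 —(−1)→ 279935
279935 —HB6→ 5·6^6 + 5·6^5 + 5·6^4 + 5·6^3 + 5·6^2 + 5·6 + 5 —bump→ 5·7^7 + 5·7^5 + 5·7^4 + 5·7^3 + 5·7^2 + 5·7 + 5 = 4215755 —(−1)→ 4215754
4215754 —HB7→ 5·7^7 + 5·7^5 + 5·7^4 + 5·7^3 + 5·7^2 + 5·7 + 4 —bump→ 5·8^8 + 5·8^5 + 5·8^4 + 5·8^3 + 5·8^2 + 5·8 + 4 = 84073324 —(−1)→ 84073323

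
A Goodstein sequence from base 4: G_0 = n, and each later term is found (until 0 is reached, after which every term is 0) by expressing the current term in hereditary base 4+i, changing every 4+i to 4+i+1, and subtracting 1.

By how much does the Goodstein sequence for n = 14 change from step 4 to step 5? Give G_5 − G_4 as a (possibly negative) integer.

1

14 —HB4→ 3·4 + 2 —bump→ 3·5 + 2 = 17 —(−1)→ 16
16 —HB5→ 3·5 + 1 —bump→ 3·6 + 1 = 19 —(−1)→ 18
18 —HB6→ 3·6 —bump→ 3·7 = 21 —(−1)→ 20
20 —HB7→ 2·7 + 6 —bump→ 2·8 + 6 = 22 —(−1)→ 21
21 —HB8→ 2·8 + 5 —bump→ 2·9 + 5 = 23 —(−1)→ 22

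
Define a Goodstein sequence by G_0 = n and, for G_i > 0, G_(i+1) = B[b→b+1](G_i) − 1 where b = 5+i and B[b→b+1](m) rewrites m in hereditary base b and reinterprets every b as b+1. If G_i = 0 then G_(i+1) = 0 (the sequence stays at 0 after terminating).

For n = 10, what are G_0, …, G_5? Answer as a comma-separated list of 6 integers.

10, 11, 11, 11, 11, 11

(0) 10|_5 = 2·5 ↦ 2·6|_6 = 12 ⇒ 11
(1) 11|_6 = 6 + 5 ↦ 7 + 5|_7 = 12 ⇒ 11
(2) 11|_7 = 7 + 4 ↦ 8 + 4|_8 = 12 ⇒ 11
(3) 11|_8 = 8 + 3 ↦ 9 + 3|_9 = 12 ⇒ 11
(4) 11|_9 = 9 + 2 ↦ 10 + 2|_10 = 12 ⇒ 11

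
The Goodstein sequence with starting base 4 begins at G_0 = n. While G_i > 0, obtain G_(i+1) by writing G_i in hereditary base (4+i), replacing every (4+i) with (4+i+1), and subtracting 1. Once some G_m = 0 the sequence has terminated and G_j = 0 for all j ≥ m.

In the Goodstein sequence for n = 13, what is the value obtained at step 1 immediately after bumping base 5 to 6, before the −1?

step 0: 13 = 3·4 + 1; sub 5 for 4: 3·5 + 1; = 16; G_1 = 16−1 = 15
step 1: 15 = 3·5; sub 6 for 5: 3·6; = 18; G_2 = 18−1 = 17

18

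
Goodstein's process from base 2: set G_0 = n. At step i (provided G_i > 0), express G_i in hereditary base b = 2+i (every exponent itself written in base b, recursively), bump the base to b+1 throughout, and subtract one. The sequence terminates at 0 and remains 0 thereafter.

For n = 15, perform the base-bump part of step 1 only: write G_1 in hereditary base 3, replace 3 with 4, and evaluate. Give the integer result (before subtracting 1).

1284

15 —HB2→ 2^(2 + 1) + 2^2 + 2 + 1 —bump→ 3^(3 + 1) + 3^3 + 3 + 1 = 112 —(−1)→ 111
111 —HB3→ 3^(3 + 1) + 3^3 + 3 —bump→ 4^(4 + 1) + 4^4 + 4 = 1284 —(−1)→ 1283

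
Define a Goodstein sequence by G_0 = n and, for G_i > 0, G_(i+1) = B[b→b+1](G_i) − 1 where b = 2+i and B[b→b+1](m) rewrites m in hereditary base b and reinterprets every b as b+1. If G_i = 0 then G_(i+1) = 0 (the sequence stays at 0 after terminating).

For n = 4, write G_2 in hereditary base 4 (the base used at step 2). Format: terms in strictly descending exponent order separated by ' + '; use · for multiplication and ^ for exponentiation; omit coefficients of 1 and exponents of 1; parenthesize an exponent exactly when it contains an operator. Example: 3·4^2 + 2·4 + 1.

2·4^2 + 2·4 + 1

4 —HB2→ 2^2 —bump→ 3^3 = 27 —(−1)→ 26
26 —HB3→ 2·3^2 + 2·3 + 2 —bump→ 2·4^2 + 2·4 + 2 = 42 —(−1)→ 41
41 —HB4→ 2·4^2 + 2·4 + 1 —bump→ 2·5^2 + 2·5 + 1 = 61 —(−1)→ 60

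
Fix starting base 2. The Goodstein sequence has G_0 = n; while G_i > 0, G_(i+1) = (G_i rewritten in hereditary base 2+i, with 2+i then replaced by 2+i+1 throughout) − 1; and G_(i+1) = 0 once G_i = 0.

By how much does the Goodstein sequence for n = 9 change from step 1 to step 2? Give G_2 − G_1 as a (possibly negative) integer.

942

G_0=9  [base 2] 2^(2 + 1) + 1  →[2↦3]→  3^(3 + 1) + 1 = 82  −1 ⇒ G_1=81
G_1=81  [base 3] 3^(3 + 1)  →[3↦4]→  4^(4 + 1) = 1024  −1 ⇒ G_2=1023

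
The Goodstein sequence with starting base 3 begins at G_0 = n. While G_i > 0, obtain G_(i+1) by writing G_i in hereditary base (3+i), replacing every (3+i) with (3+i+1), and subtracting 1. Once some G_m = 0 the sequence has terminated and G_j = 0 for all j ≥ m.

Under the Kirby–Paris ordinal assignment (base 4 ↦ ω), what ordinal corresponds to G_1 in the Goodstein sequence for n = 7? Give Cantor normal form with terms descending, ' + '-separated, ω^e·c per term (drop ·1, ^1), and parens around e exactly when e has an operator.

step 0: 7 = 2·3 + 1; sub 4 for 3: 2·4 + 1; = 9; G_1 = 9−1 = 8
step 1: 8 = 2·4; sub 5 for 4: 2·5; = 10; G_2 = 10−1 = 9

ω·2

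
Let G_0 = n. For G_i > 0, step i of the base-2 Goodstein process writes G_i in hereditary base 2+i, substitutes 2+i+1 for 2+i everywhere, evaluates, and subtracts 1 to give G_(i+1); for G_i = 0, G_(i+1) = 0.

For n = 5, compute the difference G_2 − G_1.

228

G_0=5  [base 2] 2^2 + 1  →[2↦3]→  3^3 + 1 = 28  −1 ⇒ G_1=27
G_1=27  [base 3] 3^3  →[3↦4]→  4^4 = 256  −1 ⇒ G_2=255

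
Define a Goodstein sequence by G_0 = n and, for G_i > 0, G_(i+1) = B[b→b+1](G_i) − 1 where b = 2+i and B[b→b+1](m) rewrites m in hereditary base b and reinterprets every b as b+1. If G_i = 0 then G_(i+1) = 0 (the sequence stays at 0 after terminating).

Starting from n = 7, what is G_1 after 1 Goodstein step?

30

step 0: 7 = 2^2 + 2 + 1; sub 3 for 2: 3^3 + 3 + 1; = 31; G_1 = 31−1 = 30
step 1: 30 = 3^3 + 3; sub 4 for 3: 4^4 + 4; = 260; G_2 = 260−1 = 259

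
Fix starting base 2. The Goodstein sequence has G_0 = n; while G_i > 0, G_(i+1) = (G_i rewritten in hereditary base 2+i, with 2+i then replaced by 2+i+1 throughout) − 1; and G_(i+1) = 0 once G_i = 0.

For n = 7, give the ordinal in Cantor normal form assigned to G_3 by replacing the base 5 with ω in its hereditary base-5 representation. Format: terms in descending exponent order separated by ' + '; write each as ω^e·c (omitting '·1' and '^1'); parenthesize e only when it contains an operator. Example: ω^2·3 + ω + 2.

7 —HB2→ 2^2 + 2 + 1 —bump→ 3^3 + 3 + 1 = 31 —(−1)→ 30
30 —HB3→ 3^3 + 3 —bump→ 4^4 + 4 = 260 —(−1)→ 259
259 —HB4→ 4^4 + 3 —bump→ 5^5 + 3 = 3128 —(−1)→ 3127
3127 —HB5→ 5^5 + 2 —bump→ 6^6 + 2 = 46658 —(−1)→ 46657

ω^ω + 2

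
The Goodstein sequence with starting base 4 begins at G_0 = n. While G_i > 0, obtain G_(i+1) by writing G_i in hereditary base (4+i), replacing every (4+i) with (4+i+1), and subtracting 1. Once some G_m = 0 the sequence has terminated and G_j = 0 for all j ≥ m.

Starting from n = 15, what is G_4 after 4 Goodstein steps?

23

G_0 = 15. HB_4(15) = 3·4 + 3. Bump = 18. G_1 = 17.
G_1 = 17. HB_5(17) = 3·5 + 2. Bump = 20. G_2 = 19.
G_2 = 19. HB_6(19) = 3·6 + 1. Bump = 22. G_3 = 21.
G_3 = 21. HB_7(21) = 3·7. Bump = 24. G_4 = 23.
G_4 = 23. HB_8(23) = 2·8 + 7. Bump = 25. G_5 = 24.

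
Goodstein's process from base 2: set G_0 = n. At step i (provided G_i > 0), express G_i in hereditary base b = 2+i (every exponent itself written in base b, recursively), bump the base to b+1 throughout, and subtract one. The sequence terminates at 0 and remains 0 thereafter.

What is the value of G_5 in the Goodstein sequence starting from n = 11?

base 2: 11 = 2^(2 + 1) + 2 + 1; at 3: 3^(3 + 1) + 3 + 1 = 85; next = 84
base 3: 84 = 3^(3 + 1) + 3; at 4: 4^(4 + 1) + 4 = 1028; next = 1027
base 4: 1027 = 4^(4 + 1) + 3; at 5: 5^(5 + 1) + 3 = 15628; next = 15627
base 5: 15627 = 5^(5 + 1) + 2; at 6: 6^(6 + 1) + 2 = 279938; next = 279937
base 6: 279937 = 6^(6 + 1) + 1; at 7: 7^(7 + 1) + 1 = 5764802; next = 5764801
base 7: 5764801 = 7^(7 + 1); at 8: 8^(8 + 1) = 134217728; next = 134217727

5764801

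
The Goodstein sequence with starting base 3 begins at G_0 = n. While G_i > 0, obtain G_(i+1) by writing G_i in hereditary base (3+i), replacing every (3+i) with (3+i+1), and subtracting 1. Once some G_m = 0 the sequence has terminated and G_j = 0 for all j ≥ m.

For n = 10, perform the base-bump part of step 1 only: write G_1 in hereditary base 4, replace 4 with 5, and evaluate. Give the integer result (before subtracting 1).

25

G_0=10  [base 3] 3^2 + 1  →[3↦4]→  4^2 + 1 = 17  −1 ⇒ G_1=16
G_1=16  [base 4] 4^2  →[4↦5]→  5^2 = 25  −1 ⇒ G_2=24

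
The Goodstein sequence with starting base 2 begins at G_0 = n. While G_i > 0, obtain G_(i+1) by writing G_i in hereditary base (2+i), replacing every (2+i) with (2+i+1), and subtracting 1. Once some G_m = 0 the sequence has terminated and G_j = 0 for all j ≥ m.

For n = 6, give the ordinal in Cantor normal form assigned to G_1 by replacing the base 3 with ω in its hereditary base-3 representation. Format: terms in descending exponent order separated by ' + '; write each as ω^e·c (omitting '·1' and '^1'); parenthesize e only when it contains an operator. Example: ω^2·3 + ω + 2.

G_0=6  [base 2] 2^2 + 2  →[2↦3]→  3^3 + 3 = 30  −1 ⇒ G_1=29
G_1=29  [base 3] 3^3 + 2  →[3↦4]→  4^4 + 2 = 258  −1 ⇒ G_2=257

ω^ω + 2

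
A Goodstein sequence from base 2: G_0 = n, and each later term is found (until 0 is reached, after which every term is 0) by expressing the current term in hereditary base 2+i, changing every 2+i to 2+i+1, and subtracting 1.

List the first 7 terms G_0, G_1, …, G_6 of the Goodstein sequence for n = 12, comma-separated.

G_0 = 12. HB_2(12) = 2^(2 + 1) + 2^2. Bump = 108. G_1 = 107.
G_1 = 107. HB_3(107) = 3^(3 + 1) + 2·3^2 + 2·3 + 2. Bump = 1066. G_2 = 1065.
G_2 = 1065. HB_4(1065) = 4^(4 + 1) + 2·4^2 + 2·4 + 1. Bump = 15686. G_3 = 15685.
G_3 = 15685. HB_5(15685) = 5^(5 + 1) + 2·5^2 + 2·5. Bump = 280020. G_4 = 280019.
G_4 = 280019. HB_6(280019) = 6^(6 + 1) + 2·6^2 + 6 + 5. Bump = 5764911. G_5 = 5764910.
G_5 = 5764910. HB_7(5764910) = 7^(7 + 1) + 2·7^2 + 7 + 4. Bump = 134217868. G_6 = 134217867.

12, 107, 1065, 15685, 280019, 5764910, 134217867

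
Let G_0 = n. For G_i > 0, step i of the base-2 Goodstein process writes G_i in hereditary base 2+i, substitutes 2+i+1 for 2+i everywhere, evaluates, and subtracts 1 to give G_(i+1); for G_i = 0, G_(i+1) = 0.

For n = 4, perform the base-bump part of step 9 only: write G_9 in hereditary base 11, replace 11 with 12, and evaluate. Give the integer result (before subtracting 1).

base 2: 4 = 2^2; at 3: 3^3 = 27; next = 26
base 3: 26 = 2·3^2 + 2·3 + 2; at 4: 2·4^2 + 2·4 + 2 = 42; next = 41
base 4: 41 = 2·4^2 + 2·4 + 1; at 5: 2·5^2 + 2·5 + 1 = 61; next = 60
base 5: 60 = 2·5^2 + 2·5; at 6: 2·6^2 + 2·6 = 84; next = 83
base 6: 83 = 2·6^2 + 6 + 5; at 7: 2·7^2 + 7 + 5 = 110; next = 109
base 7: 109 = 2·7^2 + 7 + 4; at 8: 2·8^2 + 8 + 4 = 140; next = 139
base 8: 139 = 2·8^2 + 8 + 3; at 9: 2·9^2 + 9 + 3 = 174; next = 173
base 9: 173 = 2·9^2 + 9 + 2; at 10: 2·10^2 + 10 + 2 = 212; next = 211
base 10: 211 = 2·10^2 + 10 + 1; at 11: 2·11^2 + 11 + 1 = 254; next = 253

300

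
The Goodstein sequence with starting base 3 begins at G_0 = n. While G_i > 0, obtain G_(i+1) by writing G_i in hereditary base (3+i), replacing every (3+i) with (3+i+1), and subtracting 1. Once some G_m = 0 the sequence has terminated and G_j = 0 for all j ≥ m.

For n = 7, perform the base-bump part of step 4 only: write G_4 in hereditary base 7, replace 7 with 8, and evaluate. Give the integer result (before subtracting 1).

step 0: 7 = 2·3 + 1; sub 4 for 3: 2·4 + 1; = 9; G_1 = 9−1 = 8
step 1: 8 = 2·4; sub 5 for 4: 2·5; = 10; G_2 = 10−1 = 9
step 2: 9 = 5 + 4; sub 6 for 5: 6 + 4; = 10; G_3 = 10−1 = 9
step 3: 9 = 6 + 3; sub 7 for 6: 7 + 3; = 10; G_4 = 10−1 = 9
step 4: 9 = 7 + 2; sub 8 for 7: 8 + 2; = 10; G_5 = 10−1 = 9

10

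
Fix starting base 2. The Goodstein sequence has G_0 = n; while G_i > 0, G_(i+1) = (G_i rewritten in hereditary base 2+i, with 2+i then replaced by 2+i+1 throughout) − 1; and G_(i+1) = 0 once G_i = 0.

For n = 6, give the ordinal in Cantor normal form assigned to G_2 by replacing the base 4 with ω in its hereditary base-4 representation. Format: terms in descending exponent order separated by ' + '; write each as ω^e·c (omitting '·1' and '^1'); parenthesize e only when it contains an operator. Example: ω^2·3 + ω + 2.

ω^ω + 1

G_0=6  [base 2] 2^2 + 2  →[2↦3]→  3^3 + 3 = 30  −1 ⇒ G_1=29
G_1=29  [base 3] 3^3 + 2  →[3↦4]→  4^4 + 2 = 258  −1 ⇒ G_2=257
G_2=257  [base 4] 4^4 + 1  →[4↦5]→  5^5 + 1 = 3126  −1 ⇒ G_3=3125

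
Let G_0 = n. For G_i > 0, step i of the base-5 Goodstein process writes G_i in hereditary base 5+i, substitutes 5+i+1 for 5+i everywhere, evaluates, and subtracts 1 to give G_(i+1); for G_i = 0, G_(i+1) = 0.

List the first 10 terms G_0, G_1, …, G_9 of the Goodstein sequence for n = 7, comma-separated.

7, 7, 7, 7, 6, 5, 4, 3, 2, 1

G_0=7  [base 5] 5 + 2  →[5↦6]→  6 + 2 = 8  −1 ⇒ G_1=7
G_1=7  [base 6] 6 + 1  →[6↦7]→  7 + 1 = 8  −1 ⇒ G_2=7
G_2=7  [base 7] 7  →[7↦8]→  8 = 8  −1 ⇒ G_3=7
G_3=7  [base 8] 7  →[8↦9]→  7 = 7  −1 ⇒ G_4=6
G_4=6  [base 9] 6  →[9↦10]→  6 = 6  −1 ⇒ G_5=5
G_5=5  [base 10] 5  →[10↦11]→  5 = 5  −1 ⇒ G_6=4
G_6=4  [base 11] 4  →[11↦12]→  4 = 4  −1 ⇒ G_7=3
G_7=3  [base 12] 3  →[12↦13]→  3 = 3  −1 ⇒ G_8=2
G_8=2  [base 13] 2  →[13↦14]→  2 = 2  −1 ⇒ G_9=1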